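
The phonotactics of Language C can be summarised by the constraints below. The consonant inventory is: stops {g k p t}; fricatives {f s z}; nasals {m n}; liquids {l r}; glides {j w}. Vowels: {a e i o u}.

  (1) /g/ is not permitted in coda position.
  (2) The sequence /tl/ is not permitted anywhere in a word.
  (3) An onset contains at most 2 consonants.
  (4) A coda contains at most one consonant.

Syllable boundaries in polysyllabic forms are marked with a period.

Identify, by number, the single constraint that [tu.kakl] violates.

4

[tu.kakl]: syllable 2 coda /kl/ has 2 consonants (> 1).
This is a violation of constraint 4: "A coda contains at most one consonant."
The remaining constraints (1, 2, 3) are satisfied.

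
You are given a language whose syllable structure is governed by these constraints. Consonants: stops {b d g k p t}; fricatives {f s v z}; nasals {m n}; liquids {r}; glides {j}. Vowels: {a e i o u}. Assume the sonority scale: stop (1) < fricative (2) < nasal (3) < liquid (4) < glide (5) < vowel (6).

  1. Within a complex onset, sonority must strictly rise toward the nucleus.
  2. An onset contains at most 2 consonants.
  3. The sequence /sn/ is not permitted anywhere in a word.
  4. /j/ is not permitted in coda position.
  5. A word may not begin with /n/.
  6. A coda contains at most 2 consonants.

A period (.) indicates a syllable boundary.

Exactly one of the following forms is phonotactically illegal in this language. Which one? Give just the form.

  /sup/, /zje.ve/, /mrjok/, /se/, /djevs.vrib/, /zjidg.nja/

/mrjok/

/sup/ — σ1 onset /s/, coda /p/ ok → phonotactically legal
/zje.ve/ — σ1 onset /zj/ (2→5 rises), coda /∅/ ok; σ2 onset /v/, coda /∅/ ok → phonotactically legal
/mrjok/ — violates constraint 2: syllable 1 onset /mrj/ has 3 consonants (> 2) → phonotactically illegal
/se/ — σ1 onset /s/, coda /∅/ ok → phonotactically legal
/djevs.vrib/ — σ1 onset /dj/ (1→5 rises), coda /vs/ (2C) ok; σ2 onset /vr/ (2→4 rises), coda /b/ ok → phonotactically legal
/zjidg.nja/ — σ1 onset /zj/ (2→5 rises), coda /dg/ (2C) ok; σ2 onset /nj/ (3→5 rises), coda /∅/ ok → phonotactically legal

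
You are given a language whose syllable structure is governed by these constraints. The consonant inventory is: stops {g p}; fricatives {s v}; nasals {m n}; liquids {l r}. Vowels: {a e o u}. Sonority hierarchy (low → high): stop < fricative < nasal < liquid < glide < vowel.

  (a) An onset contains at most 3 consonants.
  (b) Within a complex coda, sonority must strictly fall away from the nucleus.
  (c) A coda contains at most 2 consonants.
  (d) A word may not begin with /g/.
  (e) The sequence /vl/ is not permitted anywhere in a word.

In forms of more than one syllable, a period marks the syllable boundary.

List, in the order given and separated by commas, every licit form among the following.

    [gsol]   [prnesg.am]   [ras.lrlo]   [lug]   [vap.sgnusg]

[prnesg.am], [ras.lrlo], [lug], [vap.sgnusg]

[gsol] — violates constraint (d): word begins with /g/ → illicit
[prnesg.am] — σ1 onset /prn/ (3C), coda /sg/ (2→1 falls) ok; σ2 onset /∅/, coda /m/ ok → licit
[ras.lrlo] — σ1 onset /r/, coda /s/ ok; σ2 onset /lrl/ (3C), coda /∅/ ok → licit
[lug] — σ1 onset /l/, coda /g/ ok → licit
[vap.sgnusg] — σ1 onset /v/, coda /p/ ok; σ2 onset /sgn/ (3C), coda /sg/ (2→1 falls) ok → licit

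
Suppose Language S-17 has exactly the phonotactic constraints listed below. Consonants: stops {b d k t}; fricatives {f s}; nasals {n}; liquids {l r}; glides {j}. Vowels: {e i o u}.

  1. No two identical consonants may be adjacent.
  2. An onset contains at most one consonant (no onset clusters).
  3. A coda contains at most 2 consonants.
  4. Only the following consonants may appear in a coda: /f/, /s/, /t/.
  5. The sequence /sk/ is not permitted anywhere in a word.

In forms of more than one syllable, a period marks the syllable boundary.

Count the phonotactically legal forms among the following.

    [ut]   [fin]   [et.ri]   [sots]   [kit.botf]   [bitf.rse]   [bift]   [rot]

6

[ut] — σ1 onset /∅/, coda /t/ ok → phonotactically legal
[fin] — violates constraint 4: syllable 1 coda contains /n/, which is not a licensed coda consonant → phonotactically illegal
[et.ri] — σ1 onset /∅/, coda /t/ ok; σ2 onset /r/, coda /∅/ ok → phonotactically legal
[sots] — σ1 onset /s/, coda /ts/ (2C) ok → phonotactically legal
[kit.botf] — σ1 onset /k/, coda /t/ ok; σ2 onset /b/, coda /tf/ (2C) ok → phonotactically legal
[bitf.rse] — violates constraint 2: syllable 2 onset /rs/ has 2 consonants (> 1) → phonotactically illegal
[bift] — σ1 onset /b/, coda /ft/ (2C) ok → phonotactically legal
[rot] — σ1 onset /r/, coda /t/ ok → phonotactically legal
Phonotactically legal: [ut], [et.ri], [sots], [kit.botf], [bift], [rot] → 6.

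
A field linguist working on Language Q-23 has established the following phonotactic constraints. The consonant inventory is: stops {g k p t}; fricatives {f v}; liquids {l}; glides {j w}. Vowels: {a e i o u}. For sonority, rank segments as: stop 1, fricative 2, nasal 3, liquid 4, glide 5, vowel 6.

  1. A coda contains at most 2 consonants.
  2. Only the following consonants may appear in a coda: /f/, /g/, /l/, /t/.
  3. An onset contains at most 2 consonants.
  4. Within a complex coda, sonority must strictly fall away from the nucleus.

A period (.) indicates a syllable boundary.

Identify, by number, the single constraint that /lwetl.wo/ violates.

/lwetl.wo/: syllable 1 coda /tl/: /t/ (stop, 1) → /l/ (liquid, 4) does not fall.
This is a violation of constraint 4: "Within a complex coda, sonority must strictly fall away from the nucleus."
The remaining constraints (1, 2, 3) are satisfied.

4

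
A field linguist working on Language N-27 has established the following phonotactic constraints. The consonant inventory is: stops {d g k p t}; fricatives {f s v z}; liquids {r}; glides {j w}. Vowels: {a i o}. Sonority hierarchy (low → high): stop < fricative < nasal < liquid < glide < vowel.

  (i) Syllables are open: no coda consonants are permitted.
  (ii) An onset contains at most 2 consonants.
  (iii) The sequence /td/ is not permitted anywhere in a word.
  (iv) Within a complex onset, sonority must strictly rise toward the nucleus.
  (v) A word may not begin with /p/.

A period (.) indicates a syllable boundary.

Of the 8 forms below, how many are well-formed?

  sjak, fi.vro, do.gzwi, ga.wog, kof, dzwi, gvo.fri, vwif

2

sjak — violates constraint (i): syllable 1 coda /k/ has 1 consonant (> 0) → ill-formed
fi.vro — σ1 onset /f/, coda /∅/ ok; σ2 onset /vr/ (2→4 rises), coda /∅/ ok → well-formed
do.gzwi — violates constraint (ii): syllable 2 onset /gzw/ has 3 consonants (> 2) → ill-formed
ga.wog — violates constraint (i): syllable 2 coda /g/ has 1 consonant (> 0) → ill-formed
kof — violates constraint (i): syllable 1 coda /f/ has 1 consonant (> 0) → ill-formed
dzwi — violates constraint (ii): syllable 1 onset /dzw/ has 3 consonants (> 2) → ill-formed
gvo.fri — σ1 onset /gv/ (1→2 rises), coda /∅/ ok; σ2 onset /fr/ (2→4 rises), coda /∅/ ok → well-formed
vwif — violates constraint (i): syllable 1 coda /f/ has 1 consonant (> 0) → ill-formed
Well-formed: fi.vro, gvo.fri → 2.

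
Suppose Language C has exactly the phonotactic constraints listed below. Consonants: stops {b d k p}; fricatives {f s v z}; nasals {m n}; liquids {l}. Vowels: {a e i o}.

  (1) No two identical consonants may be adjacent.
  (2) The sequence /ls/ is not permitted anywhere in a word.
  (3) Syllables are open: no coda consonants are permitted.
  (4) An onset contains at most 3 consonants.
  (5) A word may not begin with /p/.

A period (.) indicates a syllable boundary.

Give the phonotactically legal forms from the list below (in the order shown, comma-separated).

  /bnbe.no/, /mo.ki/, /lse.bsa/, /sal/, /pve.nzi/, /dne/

/bnbe.no/, /mo.ki/, /dne/

/bnbe.no/ — σ1 onset /bnb/ (3C), coda /∅/ ok; σ2 onset /n/, coda /∅/ ok → phonotactically legal
/mo.ki/ — σ1 onset /m/, coda /∅/ ok; σ2 onset /k/, coda /∅/ ok → phonotactically legal
/lse.bsa/ — violates constraint 2: contains banned sequence /ls/ → phonotactically illegal
/sal/ — violates constraint 3: syllable 1 coda /l/ has 1 consonant (> 0) → phonotactically illegal
/pve.nzi/ — violates constraint 5: word begins with /p/ → phonotactically illegal
/dne/ — σ1 onset /dn/ (2C), coda /∅/ ok → phonotactically legal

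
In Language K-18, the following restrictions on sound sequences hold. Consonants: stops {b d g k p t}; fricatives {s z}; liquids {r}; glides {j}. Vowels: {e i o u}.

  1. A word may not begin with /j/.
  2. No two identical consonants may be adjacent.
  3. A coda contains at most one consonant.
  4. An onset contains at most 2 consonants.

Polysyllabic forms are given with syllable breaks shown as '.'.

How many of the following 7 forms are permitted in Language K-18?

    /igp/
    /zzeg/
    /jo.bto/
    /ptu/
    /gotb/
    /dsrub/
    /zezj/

/igp/ — violates constraint 3: syllable 1 coda /gp/ has 2 consonants (> 1) → not permitted
/zzeg/ — violates constraint 2: adjacent identical consonants /zz/ → not permitted
/jo.bto/ — violates constraint 1: word begins with /j/ → not permitted
/ptu/ — σ1 onset /pt/ (2C), coda /∅/ ok → permitted
/gotb/ — violates constraint 3: syllable 1 coda /tb/ has 2 consonants (> 1) → not permitted
/dsrub/ — violates constraint 4: syllable 1 onset /dsr/ has 3 consonants (> 2) → not permitted
/zezj/ — violates constraint 3: syllable 1 coda /zj/ has 2 consonants (> 1) → not permitted
Permitted: /ptu/ → 1.

1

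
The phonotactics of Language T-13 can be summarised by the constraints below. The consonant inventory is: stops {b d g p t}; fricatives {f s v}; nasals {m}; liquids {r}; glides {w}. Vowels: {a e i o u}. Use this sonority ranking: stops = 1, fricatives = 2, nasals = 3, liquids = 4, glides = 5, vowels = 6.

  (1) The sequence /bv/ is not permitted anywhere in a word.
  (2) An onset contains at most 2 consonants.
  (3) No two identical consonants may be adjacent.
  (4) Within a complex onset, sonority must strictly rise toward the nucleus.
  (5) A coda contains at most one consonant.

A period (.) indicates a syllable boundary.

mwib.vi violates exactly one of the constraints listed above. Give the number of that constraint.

1

mwib.vi: contains banned sequence /bv/.
This is a violation of constraint 1: "The sequence /bv/ is not permitted anywhere in a word."
The remaining constraints (2, 3, 4, 5) are satisfied.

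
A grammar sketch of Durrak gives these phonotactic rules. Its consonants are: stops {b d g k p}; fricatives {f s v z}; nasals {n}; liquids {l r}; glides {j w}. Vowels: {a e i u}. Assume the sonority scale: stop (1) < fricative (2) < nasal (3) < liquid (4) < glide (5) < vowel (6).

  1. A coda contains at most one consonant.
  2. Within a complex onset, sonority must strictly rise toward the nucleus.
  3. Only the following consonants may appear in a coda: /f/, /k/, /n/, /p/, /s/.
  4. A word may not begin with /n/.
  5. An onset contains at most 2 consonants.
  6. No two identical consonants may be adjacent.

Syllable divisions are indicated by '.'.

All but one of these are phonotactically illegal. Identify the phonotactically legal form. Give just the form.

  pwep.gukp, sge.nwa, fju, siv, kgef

pwep.gukp — violates constraint 1: syllable 2 coda /kp/ has 2 consonants (> 1) → phonotactically illegal
sge.nwa — violates constraint 2: syllable 1 onset /sg/: /s/ (fricative, 2) → /g/ (stop, 1) does not rise → phonotactically illegal
fju — σ1 onset /fj/ (2→5 rises), coda /∅/ ok → phonotactically legal
siv — violates constraint 3: syllable 1 coda contains /v/, which is not a licensed coda consonant → phonotactically illegal
kgef — violates constraint 2: syllable 1 onset /kg/: /k/ (stop, 1) → /g/ (stop, 1) does not rise → phonotactically illegal

fju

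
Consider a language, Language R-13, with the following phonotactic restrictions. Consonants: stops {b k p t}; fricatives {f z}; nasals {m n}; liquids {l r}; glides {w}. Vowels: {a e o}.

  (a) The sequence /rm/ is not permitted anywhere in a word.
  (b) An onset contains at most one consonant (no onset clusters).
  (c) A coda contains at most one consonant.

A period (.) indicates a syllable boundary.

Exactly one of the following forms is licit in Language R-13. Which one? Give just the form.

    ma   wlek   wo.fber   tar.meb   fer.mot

ma — σ1 onset /m/, coda /∅/ ok → licit
wlek — violates constraint (b): syllable 1 onset /wl/ has 2 consonants (> 1) → illicit
wo.fber — violates constraint (b): syllable 2 onset /fb/ has 2 consonants (> 1) → illicit
tar.meb — violates constraint (a): contains banned sequence /rm/ → illicit
fer.mot — violates constraint (a): contains banned sequence /rm/ → illicit

ma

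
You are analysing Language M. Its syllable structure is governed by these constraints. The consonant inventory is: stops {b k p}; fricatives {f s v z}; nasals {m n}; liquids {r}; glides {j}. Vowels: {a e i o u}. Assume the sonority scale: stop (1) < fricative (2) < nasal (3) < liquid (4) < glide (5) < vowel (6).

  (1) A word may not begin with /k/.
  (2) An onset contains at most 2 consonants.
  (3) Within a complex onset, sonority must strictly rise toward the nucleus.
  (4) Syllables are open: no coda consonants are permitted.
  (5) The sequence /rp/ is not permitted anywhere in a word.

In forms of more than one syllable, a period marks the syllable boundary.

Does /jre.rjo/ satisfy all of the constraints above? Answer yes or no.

no

/jre.rjo/ — violates constraint 3: syllable 1 onset /jr/: /j/ (glide, 5) → /r/ (liquid, 4) does not rise → ill-formed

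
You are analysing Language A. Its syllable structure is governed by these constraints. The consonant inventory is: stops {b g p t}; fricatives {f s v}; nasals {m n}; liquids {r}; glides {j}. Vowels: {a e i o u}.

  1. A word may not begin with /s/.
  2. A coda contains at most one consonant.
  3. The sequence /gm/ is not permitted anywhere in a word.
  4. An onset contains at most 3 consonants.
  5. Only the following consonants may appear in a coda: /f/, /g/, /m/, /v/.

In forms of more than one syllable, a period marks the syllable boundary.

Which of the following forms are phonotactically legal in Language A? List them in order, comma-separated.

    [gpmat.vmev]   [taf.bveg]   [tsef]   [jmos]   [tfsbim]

[taf.bveg], [tsef]

[gpmat.vmev] — violates constraint 5: syllable 1 coda contains /t/, which is not a licensed coda consonant → phonotactically illegal
[taf.bveg] — σ1 onset /t/, coda /f/ ok; σ2 onset /bv/ (2C), coda /g/ ok → phonotactically legal
[tsef] — σ1 onset /ts/ (2C), coda /f/ ok → phonotactically legal
[jmos] — violates constraint 5: syllable 1 coda contains /s/, which is not a licensed coda consonant → phonotactically illegal
[tfsbim] — violates constraint 4: syllable 1 onset /tfsb/ has 4 consonants (> 3) → phonotactically illegal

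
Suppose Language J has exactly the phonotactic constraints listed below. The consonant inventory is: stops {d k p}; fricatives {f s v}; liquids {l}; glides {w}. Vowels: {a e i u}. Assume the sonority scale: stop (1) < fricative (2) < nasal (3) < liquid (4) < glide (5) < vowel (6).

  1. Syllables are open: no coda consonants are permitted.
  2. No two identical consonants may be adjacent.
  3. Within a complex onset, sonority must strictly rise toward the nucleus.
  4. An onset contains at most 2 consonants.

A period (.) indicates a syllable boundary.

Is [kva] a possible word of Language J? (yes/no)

yes

[kva] — σ1 onset /kv/ (1→2 rises), coda /∅/ ok → licit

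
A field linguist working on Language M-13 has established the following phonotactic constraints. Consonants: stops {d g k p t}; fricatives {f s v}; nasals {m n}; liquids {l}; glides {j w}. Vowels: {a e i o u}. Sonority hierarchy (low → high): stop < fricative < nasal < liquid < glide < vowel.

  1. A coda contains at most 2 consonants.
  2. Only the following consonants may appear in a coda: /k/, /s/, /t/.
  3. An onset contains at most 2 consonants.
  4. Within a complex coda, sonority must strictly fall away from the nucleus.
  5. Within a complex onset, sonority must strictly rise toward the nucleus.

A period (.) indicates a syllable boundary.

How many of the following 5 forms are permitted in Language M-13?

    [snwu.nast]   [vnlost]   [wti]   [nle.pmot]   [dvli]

[snwu.nast] — violates constraint 3: syllable 1 onset /snw/ has 3 consonants (> 2) → not permitted
[vnlost] — violates constraint 3: syllable 1 onset /vnl/ has 3 consonants (> 2) → not permitted
[wti] — violates constraint 5: syllable 1 onset /wt/: /w/ (glide, 5) → /t/ (stop, 1) does not rise → not permitted
[nle.pmot] — σ1 onset /nl/ (3→4 rises), coda /∅/ ok; σ2 onset /pm/ (1→3 rises), coda /t/ ok → permitted
[dvli] — violates constraint 3: syllable 1 onset /dvl/ has 3 consonants (> 2) → not permitted
Permitted: [nle.pmot] → 1.

1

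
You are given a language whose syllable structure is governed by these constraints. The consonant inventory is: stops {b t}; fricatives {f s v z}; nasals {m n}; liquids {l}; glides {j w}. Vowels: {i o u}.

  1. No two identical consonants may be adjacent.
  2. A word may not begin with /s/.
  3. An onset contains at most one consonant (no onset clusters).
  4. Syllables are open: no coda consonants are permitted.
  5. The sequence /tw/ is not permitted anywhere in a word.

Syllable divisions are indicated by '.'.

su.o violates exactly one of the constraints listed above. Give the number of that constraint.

2

su.o: word begins with /s/.
This is a violation of constraint 2: "A word may not begin with /s/."
The remaining constraints (1, 3, 4, 5) are satisfied.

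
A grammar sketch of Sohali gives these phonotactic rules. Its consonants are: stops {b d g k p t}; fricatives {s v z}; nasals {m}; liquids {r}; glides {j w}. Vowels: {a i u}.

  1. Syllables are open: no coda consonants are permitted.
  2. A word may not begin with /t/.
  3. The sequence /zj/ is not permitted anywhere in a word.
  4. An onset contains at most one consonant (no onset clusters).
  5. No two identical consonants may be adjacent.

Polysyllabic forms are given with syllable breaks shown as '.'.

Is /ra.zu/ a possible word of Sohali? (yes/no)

/ra.zu/ — σ1 onset /r/, coda /∅/ ok; σ2 onset /z/, coda /∅/ ok → licit

yes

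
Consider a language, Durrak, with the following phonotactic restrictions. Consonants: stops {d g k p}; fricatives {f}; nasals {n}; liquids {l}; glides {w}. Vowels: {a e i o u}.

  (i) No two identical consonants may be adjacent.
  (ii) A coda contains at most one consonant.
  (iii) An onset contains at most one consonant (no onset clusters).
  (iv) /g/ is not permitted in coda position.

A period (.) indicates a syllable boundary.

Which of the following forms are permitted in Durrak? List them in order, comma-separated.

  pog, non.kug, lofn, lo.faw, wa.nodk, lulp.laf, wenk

pog — violates constraint (iv): syllable 1 coda contains /g/ → not permitted
non.kug — violates constraint (iv): syllable 2 coda contains /g/ → not permitted
lofn — violates constraint (ii): syllable 1 coda /fn/ has 2 consonants (> 1) → not permitted
lo.faw — σ1 onset /l/, coda /∅/ ok; σ2 onset /f/, coda /w/ ok → permitted
wa.nodk — violates constraint (ii): syllable 2 coda /dk/ has 2 consonants (> 1) → not permitted
lulp.laf — violates constraint (ii): syllable 1 coda /lp/ has 2 consonants (> 1) → not permitted
wenk — violates constraint (ii): syllable 1 coda /nk/ has 2 consonants (> 1) → not permitted

lo.faw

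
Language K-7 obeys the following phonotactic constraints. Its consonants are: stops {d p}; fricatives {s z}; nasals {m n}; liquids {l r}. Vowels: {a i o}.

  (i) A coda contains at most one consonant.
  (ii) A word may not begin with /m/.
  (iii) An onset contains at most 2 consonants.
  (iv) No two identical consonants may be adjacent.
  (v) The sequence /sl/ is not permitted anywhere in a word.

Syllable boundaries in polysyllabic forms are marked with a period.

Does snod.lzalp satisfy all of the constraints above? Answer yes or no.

snod.lzalp — violates constraint (i): syllable 2 coda /lp/ has 2 consonants (> 1) → illicit

no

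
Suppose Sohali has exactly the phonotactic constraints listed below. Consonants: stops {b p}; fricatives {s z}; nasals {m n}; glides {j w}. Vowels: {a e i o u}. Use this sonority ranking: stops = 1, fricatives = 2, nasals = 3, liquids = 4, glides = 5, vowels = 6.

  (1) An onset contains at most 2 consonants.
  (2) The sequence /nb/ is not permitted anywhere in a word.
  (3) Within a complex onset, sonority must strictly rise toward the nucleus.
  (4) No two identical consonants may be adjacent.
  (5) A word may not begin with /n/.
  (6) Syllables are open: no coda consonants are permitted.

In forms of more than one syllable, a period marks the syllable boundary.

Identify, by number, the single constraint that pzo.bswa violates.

1

pzo.bswa: syllable 2 onset /bsw/ has 3 consonants (> 2).
This is a violation of constraint 1: "An onset contains at most 2 consonants."
The remaining constraints (2, 3, 4, 5, 6) are satisfied.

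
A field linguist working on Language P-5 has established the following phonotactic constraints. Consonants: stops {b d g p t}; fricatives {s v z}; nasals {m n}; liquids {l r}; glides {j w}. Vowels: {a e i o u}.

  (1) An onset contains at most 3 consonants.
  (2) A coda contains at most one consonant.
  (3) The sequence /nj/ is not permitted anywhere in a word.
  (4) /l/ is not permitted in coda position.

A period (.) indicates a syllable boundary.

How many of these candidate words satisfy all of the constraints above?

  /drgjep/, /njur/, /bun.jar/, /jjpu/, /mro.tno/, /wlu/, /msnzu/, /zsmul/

/drgjep/ — violates constraint 1: syllable 1 onset /drgj/ has 4 consonants (> 3) → not permitted
/njur/ — violates constraint 3: contains banned sequence /nj/ → not permitted
/bun.jar/ — violates constraint 3: contains banned sequence /nj/ → not permitted
/jjpu/ — σ1 onset /jjp/ (3C), coda /∅/ ok → permitted
/mro.tno/ — σ1 onset /mr/ (2C), coda /∅/ ok; σ2 onset /tn/ (2C), coda /∅/ ok → permitted
/wlu/ — σ1 onset /wl/ (2C), coda /∅/ ok → permitted
/msnzu/ — violates constraint 1: syllable 1 onset /msnz/ has 4 consonants (> 3) → not permitted
/zsmul/ — violates constraint 4: syllable 1 coda contains /l/ → not permitted
Permitted: /jjpu/, /mro.tno/, /wlu/ → 3.

3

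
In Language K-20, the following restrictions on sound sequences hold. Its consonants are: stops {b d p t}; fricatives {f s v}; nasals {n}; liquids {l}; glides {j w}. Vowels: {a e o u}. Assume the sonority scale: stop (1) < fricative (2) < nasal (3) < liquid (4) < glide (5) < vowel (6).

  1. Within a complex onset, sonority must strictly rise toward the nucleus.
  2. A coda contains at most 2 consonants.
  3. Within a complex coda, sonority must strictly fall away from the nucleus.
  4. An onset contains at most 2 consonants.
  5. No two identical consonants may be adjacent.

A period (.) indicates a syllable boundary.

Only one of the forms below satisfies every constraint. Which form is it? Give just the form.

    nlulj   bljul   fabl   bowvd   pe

nlulj — violates constraint 3: syllable 1 coda /lj/: /l/ (liquid, 4) → /j/ (glide, 5) does not fall → illicit
bljul — violates constraint 4: syllable 1 onset /blj/ has 3 consonants (> 2) → illicit
fabl — violates constraint 3: syllable 1 coda /bl/: /b/ (stop, 1) → /l/ (liquid, 4) does not fall → illicit
bowvd — violates constraint 2: syllable 1 coda /wvd/ has 3 consonants (> 2) → illicit
pe — σ1 onset /p/, coda /∅/ ok → licit

pe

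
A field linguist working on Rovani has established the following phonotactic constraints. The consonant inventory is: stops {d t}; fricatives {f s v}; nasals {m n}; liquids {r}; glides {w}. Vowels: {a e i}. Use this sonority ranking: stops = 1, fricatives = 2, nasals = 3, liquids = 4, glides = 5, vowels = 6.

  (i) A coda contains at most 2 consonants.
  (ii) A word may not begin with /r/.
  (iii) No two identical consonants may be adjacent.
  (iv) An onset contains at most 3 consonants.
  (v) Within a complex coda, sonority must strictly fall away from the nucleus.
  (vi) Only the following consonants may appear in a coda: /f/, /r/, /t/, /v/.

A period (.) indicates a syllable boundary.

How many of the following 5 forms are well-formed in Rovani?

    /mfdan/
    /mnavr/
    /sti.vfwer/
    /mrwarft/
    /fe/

/mfdan/ — violates constraint (vi): syllable 1 coda contains /n/, which is not a licensed coda consonant → ill-formed
/mnavr/ — violates constraint (v): syllable 1 coda /vr/: /v/ (fricative, 2) → /r/ (liquid, 4) does not fall → ill-formed
/sti.vfwer/ — σ1 onset /st/ (2C), coda /∅/ ok; σ2 onset /vfw/ (3C), coda /r/ ok → well-formed
/mrwarft/ — violates constraint (i): syllable 1 coda /rft/ has 3 consonants (> 2) → ill-formed
/fe/ — σ1 onset /f/, coda /∅/ ok → well-formed
Well-formed: /sti.vfwer/, /fe/ → 2.

2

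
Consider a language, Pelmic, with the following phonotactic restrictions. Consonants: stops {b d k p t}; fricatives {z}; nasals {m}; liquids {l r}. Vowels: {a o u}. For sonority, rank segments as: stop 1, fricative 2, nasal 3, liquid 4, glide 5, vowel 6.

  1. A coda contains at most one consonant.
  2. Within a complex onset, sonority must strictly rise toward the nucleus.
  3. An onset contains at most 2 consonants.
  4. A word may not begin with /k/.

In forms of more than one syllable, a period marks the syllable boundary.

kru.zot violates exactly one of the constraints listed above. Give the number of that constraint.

kru.zot: word begins with /k/.
This is a violation of constraint 4: "A word may not begin with /k/."
The remaining constraints (1, 2, 3) are satisfied.

4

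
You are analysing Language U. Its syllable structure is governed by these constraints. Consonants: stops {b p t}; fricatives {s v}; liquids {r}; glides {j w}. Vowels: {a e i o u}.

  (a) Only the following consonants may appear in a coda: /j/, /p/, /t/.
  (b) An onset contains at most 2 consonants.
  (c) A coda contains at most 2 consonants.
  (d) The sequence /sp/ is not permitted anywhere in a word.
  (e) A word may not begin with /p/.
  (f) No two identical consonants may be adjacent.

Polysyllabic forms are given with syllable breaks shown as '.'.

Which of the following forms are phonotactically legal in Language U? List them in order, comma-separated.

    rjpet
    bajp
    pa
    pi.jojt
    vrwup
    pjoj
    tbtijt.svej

rjpet — violates constraint (b): syllable 1 onset /rjp/ has 3 consonants (> 2) → phonotactically illegal
bajp — σ1 onset /b/, coda /jp/ (2C) ok → phonotactically legal
pa — violates constraint (e): word begins with /p/ → phonotactically illegal
pi.jojt — violates constraint (e): word begins with /p/ → phonotactically illegal
vrwup — violates constraint (b): syllable 1 onset /vrw/ has 3 consonants (> 2) → phonotactically illegal
pjoj — violates constraint (e): word begins with /p/ → phonotactically illegal
tbtijt.svej — violates constraint (b): syllable 1 onset /tbt/ has 3 consonants (> 2) → phonotactically illegal

bajp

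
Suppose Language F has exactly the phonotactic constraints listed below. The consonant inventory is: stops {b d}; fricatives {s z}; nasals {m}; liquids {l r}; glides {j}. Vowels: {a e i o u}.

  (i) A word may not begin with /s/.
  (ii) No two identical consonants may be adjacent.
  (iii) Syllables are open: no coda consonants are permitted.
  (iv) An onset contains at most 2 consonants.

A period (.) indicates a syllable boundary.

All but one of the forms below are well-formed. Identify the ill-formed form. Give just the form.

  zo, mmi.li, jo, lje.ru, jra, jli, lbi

zo — σ1 onset /z/, coda /∅/ ok → well-formed
mmi.li — violates constraint (ii): adjacent identical consonants /mm/ → ill-formed
jo — σ1 onset /j/, coda /∅/ ok → well-formed
lje.ru — σ1 onset /lj/ (2C), coda /∅/ ok; σ2 onset /r/, coda /∅/ ok → well-formed
jra — σ1 onset /jr/ (2C), coda /∅/ ok → well-formed
jli — σ1 onset /jl/ (2C), coda /∅/ ok → well-formed
lbi — σ1 onset /lb/ (2C), coda /∅/ ok → well-formed

mmi.li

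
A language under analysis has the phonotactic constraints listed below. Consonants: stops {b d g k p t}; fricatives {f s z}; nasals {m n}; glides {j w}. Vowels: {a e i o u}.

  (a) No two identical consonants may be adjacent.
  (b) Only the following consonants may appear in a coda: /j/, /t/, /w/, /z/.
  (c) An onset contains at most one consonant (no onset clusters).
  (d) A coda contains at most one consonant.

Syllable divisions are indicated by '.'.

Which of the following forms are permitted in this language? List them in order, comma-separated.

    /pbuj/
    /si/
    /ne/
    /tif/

/pbuj/ — violates constraint (c): syllable 1 onset /pb/ has 2 consonants (> 1) → not permitted
/si/ — σ1 onset /s/, coda /∅/ ok → permitted
/ne/ — σ1 onset /n/, coda /∅/ ok → permitted
/tif/ — violates constraint (b): syllable 1 coda contains /f/, which is not a licensed coda consonant → not permitted

/si/, /ne/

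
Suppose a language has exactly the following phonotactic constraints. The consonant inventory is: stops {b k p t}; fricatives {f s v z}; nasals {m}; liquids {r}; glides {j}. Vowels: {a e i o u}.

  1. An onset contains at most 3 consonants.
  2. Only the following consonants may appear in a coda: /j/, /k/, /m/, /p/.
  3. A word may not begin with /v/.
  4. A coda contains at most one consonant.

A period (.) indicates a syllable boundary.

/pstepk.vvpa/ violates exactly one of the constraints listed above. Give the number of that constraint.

4

/pstepk.vvpa/: syllable 1 coda /pk/ has 2 consonants (> 1).
This is a violation of constraint 4: "A coda contains at most one consonant."
The remaining constraints (1, 2, 3) are satisfied.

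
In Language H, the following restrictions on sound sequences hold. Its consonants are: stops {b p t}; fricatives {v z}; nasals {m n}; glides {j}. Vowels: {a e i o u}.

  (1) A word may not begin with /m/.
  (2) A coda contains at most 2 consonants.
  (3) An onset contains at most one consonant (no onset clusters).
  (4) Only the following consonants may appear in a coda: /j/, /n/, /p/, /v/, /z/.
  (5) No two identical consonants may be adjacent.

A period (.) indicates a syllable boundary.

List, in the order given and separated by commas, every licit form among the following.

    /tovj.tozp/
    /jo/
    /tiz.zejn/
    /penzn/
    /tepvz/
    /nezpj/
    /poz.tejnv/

/tovj.tozp/, /jo/

/tovj.tozp/ — σ1 onset /t/, coda /vj/ (2C) ok; σ2 onset /t/, coda /zp/ (2C) ok → licit
/jo/ — σ1 onset /j/, coda /∅/ ok → licit
/tiz.zejn/ — violates constraint 5: adjacent identical consonants /zz/ → illicit
/penzn/ — violates constraint 2: syllable 1 coda /nzn/ has 3 consonants (> 2) → illicit
/tepvz/ — violates constraint 2: syllable 1 coda /pvz/ has 3 consonants (> 2) → illicit
/nezpj/ — violates constraint 2: syllable 1 coda /zpj/ has 3 consonants (> 2) → illicit
/poz.tejnv/ — violates constraint 2: syllable 2 coda /jnv/ has 3 consonants (> 2) → illicit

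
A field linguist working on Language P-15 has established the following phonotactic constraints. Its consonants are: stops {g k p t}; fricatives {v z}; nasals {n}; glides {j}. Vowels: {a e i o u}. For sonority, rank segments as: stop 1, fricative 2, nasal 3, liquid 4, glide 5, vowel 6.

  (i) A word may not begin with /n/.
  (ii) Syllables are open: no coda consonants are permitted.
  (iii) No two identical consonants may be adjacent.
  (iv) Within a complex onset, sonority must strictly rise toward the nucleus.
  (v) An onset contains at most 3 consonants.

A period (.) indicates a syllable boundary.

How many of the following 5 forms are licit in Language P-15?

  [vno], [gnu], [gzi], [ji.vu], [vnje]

5

[vno] — σ1 onset /vn/ (2→3 rises), coda /∅/ ok → licit
[gnu] — σ1 onset /gn/ (1→3 rises), coda /∅/ ok → licit
[gzi] — σ1 onset /gz/ (1→2 rises), coda /∅/ ok → licit
[ji.vu] — σ1 onset /j/, coda /∅/ ok; σ2 onset /v/, coda /∅/ ok → licit
[vnje] — σ1 onset /vnj/ (2→3→5 rises), coda /∅/ ok → licit
Licit: [vno], [gnu], [gzi], [ji.vu], [vnje] → 5.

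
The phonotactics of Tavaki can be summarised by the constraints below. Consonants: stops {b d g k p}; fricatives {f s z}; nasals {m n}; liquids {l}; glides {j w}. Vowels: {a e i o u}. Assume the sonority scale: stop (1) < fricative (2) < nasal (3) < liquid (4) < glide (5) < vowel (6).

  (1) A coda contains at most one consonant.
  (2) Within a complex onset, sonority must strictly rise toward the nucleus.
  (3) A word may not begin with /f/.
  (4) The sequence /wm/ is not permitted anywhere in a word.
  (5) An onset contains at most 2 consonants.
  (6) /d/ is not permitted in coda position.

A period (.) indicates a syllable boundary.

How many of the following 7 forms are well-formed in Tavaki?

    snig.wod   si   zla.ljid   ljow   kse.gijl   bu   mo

4

snig.wod — violates constraint 6: syllable 2 coda contains /d/ → ill-formed
si — σ1 onset /s/, coda /∅/ ok → well-formed
zla.ljid — violates constraint 6: syllable 2 coda contains /d/ → ill-formed
ljow — σ1 onset /lj/ (4→5 rises), coda /w/ ok → well-formed
kse.gijl — violates constraint 1: syllable 2 coda /jl/ has 2 consonants (> 1) → ill-formed
bu — σ1 onset /b/, coda /∅/ ok → well-formed
mo — σ1 onset /m/, coda /∅/ ok → well-formed
Well-formed: si, ljow, bu, mo → 4.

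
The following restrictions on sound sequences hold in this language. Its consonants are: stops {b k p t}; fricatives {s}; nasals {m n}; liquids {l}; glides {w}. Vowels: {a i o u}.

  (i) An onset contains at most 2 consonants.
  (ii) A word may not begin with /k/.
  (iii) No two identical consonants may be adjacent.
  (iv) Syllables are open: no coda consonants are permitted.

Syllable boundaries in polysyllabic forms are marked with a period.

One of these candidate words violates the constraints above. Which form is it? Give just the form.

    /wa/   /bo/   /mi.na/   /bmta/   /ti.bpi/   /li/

/wa/ — σ1 onset /w/, coda /∅/ ok → permitted
/bo/ — σ1 onset /b/, coda /∅/ ok → permitted
/mi.na/ — σ1 onset /m/, coda /∅/ ok; σ2 onset /n/, coda /∅/ ok → permitted
/bmta/ — violates constraint (i): syllable 1 onset /bmt/ has 3 consonants (> 2) → not permitted
/ti.bpi/ — σ1 onset /t/, coda /∅/ ok; σ2 onset /bp/ (2C), coda /∅/ ok → permitted
/li/ — σ1 onset /l/, coda /∅/ ok → permitted

/bmta/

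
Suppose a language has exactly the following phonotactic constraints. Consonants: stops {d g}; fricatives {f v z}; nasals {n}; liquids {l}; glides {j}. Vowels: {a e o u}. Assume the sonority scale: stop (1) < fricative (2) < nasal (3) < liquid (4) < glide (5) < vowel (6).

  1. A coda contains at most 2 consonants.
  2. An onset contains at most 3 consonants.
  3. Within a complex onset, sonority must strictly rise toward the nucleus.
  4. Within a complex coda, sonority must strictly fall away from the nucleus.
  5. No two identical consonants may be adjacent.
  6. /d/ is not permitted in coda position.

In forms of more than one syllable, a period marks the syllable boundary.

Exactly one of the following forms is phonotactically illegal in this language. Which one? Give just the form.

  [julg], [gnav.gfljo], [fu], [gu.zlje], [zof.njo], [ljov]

[julg] — σ1 onset /j/, coda /lg/ (4→1 falls) ok → phonotactically legal
[gnav.gfljo] — violates constraint 2: syllable 2 onset /gflj/ has 4 consonants (> 3) → phonotactically illegal
[fu] — σ1 onset /f/, coda /∅/ ok → phonotactically legal
[gu.zlje] — σ1 onset /g/, coda /∅/ ok; σ2 onset /zlj/ (2→4→5 rises), coda /∅/ ok → phonotactically legal
[zof.njo] — σ1 onset /z/, coda /f/ ok; σ2 onset /nj/ (3→5 rises), coda /∅/ ok → phonotactically legal
[ljov] — σ1 onset /lj/ (4→5 rises), coda /v/ ok → phonotactically legal

[gnav.gfljo]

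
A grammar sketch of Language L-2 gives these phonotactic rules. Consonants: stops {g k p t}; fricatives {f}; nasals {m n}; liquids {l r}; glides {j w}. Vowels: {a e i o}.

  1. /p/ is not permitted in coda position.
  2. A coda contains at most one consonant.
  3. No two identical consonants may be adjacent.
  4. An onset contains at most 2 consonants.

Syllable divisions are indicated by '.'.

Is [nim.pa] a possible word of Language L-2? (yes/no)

yes

[nim.pa] — σ1 onset /n/, coda /m/ ok; σ2 onset /p/, coda /∅/ ok → phonotactically legal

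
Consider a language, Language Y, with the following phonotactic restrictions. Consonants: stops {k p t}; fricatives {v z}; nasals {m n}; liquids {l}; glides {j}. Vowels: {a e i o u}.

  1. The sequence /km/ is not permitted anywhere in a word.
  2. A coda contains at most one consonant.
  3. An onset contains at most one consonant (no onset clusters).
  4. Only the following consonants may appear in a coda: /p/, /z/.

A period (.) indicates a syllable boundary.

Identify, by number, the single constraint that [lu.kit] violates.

4

[lu.kit]: syllable 2 coda contains /t/, which is not a licensed coda consonant.
This is a violation of constraint 4: "Only the following consonants may appear in a coda: /p/, /z/."
The remaining constraints (1, 2, 3) are satisfied.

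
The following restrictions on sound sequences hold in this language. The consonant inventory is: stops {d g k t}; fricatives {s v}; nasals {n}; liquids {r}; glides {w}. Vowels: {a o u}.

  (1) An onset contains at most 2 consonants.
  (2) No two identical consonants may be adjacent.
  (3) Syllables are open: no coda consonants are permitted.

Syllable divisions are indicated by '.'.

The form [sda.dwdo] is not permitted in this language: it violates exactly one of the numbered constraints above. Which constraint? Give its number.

1

[sda.dwdo]: syllable 2 onset /dwd/ has 3 consonants (> 2).
This is a violation of constraint 1: "An onset contains at most 2 consonants."
The remaining constraints (2, 3) are satisfied.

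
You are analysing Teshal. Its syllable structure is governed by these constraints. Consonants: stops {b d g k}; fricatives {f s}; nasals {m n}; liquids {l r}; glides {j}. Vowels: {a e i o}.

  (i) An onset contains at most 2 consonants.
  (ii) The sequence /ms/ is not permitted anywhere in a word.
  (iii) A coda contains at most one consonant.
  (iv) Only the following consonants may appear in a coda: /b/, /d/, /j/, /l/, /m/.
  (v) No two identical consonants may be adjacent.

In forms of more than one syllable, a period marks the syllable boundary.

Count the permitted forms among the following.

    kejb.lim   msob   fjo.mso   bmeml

kejb.lim — violates constraint (iii): syllable 1 coda /jb/ has 2 consonants (> 1) → not permitted
msob — violates constraint (ii): contains banned sequence /ms/ → not permitted
fjo.mso — violates constraint (ii): contains banned sequence /ms/ → not permitted
bmeml — violates constraint (iii): syllable 1 coda /ml/ has 2 consonants (> 1) → not permitted
No form is permitted → 0.

0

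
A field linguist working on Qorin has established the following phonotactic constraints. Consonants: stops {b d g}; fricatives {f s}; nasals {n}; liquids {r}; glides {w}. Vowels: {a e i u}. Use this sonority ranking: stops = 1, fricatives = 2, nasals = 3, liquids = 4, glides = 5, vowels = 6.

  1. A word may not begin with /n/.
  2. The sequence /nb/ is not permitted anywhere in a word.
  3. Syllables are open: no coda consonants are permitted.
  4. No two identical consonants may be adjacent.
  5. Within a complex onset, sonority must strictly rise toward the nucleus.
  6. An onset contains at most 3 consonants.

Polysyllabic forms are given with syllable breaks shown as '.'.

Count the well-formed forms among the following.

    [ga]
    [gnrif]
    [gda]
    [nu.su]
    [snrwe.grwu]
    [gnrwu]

1

[ga] — σ1 onset /g/, coda /∅/ ok → well-formed
[gnrif] — violates constraint 3: syllable 1 coda /f/ has 1 consonant (> 0) → ill-formed
[gda] — violates constraint 5: syllable 1 onset /gd/: /g/ (stop, 1) → /d/ (stop, 1) does not rise → ill-formed
[nu.su] — violates constraint 1: word begins with /n/ → ill-formed
[snrwe.grwu] — violates constraint 6: syllable 1 onset /snrw/ has 4 consonants (> 3) → ill-formed
[gnrwu] — violates constraint 6: syllable 1 onset /gnrw/ has 4 consonants (> 3) → ill-formed
Well-formed: [ga] → 1.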